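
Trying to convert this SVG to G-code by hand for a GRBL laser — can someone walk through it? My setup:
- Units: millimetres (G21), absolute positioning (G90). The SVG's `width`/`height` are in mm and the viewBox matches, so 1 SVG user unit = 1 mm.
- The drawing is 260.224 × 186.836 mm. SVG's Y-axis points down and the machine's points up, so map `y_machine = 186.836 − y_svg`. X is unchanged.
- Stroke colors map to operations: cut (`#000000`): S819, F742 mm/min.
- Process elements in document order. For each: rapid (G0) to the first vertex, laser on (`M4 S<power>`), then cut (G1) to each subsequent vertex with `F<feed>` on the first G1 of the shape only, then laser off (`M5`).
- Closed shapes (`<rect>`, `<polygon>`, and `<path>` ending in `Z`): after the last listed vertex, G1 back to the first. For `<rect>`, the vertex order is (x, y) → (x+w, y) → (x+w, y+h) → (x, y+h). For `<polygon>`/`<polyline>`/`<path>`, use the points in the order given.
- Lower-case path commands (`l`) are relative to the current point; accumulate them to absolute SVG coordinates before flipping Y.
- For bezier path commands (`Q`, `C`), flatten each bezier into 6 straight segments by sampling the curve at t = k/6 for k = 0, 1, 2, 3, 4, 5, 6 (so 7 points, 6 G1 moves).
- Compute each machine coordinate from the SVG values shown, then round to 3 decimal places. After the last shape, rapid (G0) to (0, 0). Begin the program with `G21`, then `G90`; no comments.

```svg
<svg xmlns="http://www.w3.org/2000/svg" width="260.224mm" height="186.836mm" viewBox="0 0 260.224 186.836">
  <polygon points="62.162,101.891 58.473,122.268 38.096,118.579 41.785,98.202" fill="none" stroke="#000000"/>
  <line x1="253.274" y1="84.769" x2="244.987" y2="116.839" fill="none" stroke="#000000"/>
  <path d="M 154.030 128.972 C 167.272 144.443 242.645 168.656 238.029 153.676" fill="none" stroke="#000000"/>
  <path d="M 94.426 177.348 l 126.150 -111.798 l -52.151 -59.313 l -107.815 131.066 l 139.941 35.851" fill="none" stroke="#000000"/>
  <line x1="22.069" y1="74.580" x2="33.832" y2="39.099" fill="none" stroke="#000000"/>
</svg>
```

G21
G90
G0 X62.162 Y84.945
M4 S819
G1 X58.473 Y64.568 F742
G1 X38.096 Y68.257
G1 X41.785 Y88.634
G1 X62.162 Y84.945
M5
G0 X253.274 Y102.067
M4 S819
G1 X244.987 Y69.997 F742
M5
G0 X154.030 Y57.864
M4 S819
G1 X165.171 Y49.622 F742
G1 X182.719 Y41.254
G1 X202.726 Y34.093
G1 X221.246 Y29.469
G1 X234.329 Y28.714
G1 X238.029 Y33.160
M5
G0 X94.426 Y9.488
M4 S819
G1 X220.576 Y121.286 F742
G1 X168.425 Y180.599
G1 X60.610 Y49.533
G1 X200.551 Y13.682
M5
G0 X22.069 Y112.256
M4 S819
G1 X33.832 Y147.737 F742
M5
G0 X0.000 Y0.000

viewBox `0 0 260.224 186.836` with mm width/height → 1 unit = 1 mm. Flip: y_m = 186.836 − y_svg.

**Shape 1** — `<polygon>` regular polygon, stroke `#000000` → cut (S819, F742). Machine vertices: (62.162,84.945) → (58.473,64.568) → (38.096,68.257) → (41.785,88.634) → (62.162,84.945). Closed: final G1 returns to the first vertex.

**Shape 2** — `<line>` line segment, stroke `#000000` → cut (S819, F742). Machine vertices: (253.274,102.067) → (244.987,69.997). Open path.

**Shape 3** — `<path>` cubic bezier, stroke `#000000` → cut (S819, F742). Control points (SVG): P0=(154.030,128.972), P1=(167.272,144.443), P2=(242.645,168.656), P3=(238.029,153.676); sampled at t=k/6. Machine vertices: (154.030,57.864) → (165.171,49.622) → (182.719,41.254) → (202.726,34.093) → (221.246,29.469) → (234.329,28.714) → (238.029,33.160). Open path.

**Shape 4** — `<path>` open polyline, stroke `#000000` → cut (S819, F742). Machine vertices: (94.426,9.488) → (220.576,121.286) → (168.425,180.599) → (60.610,49.533) → (200.551,13.682). Open path.

**Shape 5** — `<line>` line segment, stroke `#000000` → cut (S819, F742). Machine vertices: (22.069,112.256) → (33.832,147.737). Open path.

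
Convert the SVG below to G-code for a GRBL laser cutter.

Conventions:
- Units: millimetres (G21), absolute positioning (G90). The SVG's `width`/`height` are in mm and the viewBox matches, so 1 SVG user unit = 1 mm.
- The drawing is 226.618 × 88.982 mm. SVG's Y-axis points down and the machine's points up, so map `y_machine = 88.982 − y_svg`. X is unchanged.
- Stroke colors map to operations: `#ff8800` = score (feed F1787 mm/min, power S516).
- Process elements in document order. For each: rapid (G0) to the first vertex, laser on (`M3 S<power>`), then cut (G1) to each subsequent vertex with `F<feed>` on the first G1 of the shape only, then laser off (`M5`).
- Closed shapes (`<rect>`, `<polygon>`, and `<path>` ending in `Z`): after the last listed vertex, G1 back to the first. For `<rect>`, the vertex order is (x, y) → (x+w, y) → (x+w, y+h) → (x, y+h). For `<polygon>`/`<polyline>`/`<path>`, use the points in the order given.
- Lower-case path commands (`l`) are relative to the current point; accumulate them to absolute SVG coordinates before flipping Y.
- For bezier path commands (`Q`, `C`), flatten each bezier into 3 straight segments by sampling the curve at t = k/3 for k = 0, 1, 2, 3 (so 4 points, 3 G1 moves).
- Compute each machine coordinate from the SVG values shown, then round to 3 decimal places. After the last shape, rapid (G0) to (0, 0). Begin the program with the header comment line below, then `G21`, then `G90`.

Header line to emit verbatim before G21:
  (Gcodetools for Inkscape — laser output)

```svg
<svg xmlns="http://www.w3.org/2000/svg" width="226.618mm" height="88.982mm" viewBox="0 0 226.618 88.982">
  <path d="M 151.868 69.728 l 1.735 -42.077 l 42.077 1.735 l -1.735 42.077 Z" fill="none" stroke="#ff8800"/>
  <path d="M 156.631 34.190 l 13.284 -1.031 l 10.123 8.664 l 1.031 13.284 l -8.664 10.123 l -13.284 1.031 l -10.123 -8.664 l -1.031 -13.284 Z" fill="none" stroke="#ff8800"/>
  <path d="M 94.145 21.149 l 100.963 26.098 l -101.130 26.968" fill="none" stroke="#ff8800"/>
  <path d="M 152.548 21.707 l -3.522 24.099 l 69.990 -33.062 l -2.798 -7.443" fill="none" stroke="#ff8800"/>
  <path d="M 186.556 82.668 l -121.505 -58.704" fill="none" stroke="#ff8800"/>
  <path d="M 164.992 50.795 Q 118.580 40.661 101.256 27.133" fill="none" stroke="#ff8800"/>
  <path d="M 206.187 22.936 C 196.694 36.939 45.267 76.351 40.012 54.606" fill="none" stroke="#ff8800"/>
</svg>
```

1 u = 1 mm; y_m = 88.982 − y.

[1] `<path>` regular polygon, #ff8800→score S516 F1787: (151.868,19.254) → (153.603,61.331) → (195.680,59.596) → (193.945,17.519) → (151.868,19.254) (closed)

[2] `<path>` regular polygon, #ff8800→score S516 F1787: (156.631,54.792) → (169.915,55.823) → (180.038,47.159) → (181.069,33.875) → (172.405,23.752) → (159.121,22.721) → (148.998,31.385) → (147.967,44.669) → (156.631,54.792) (closed)

[3] `<path>` open polyline, #ff8800→score S516 F1787: (94.145,67.833) → (195.108,41.735) → (93.978,14.767)

[4] `<path>` open polyline, #ff8800→score S516 F1787: (152.548,67.275) → (149.026,43.176) → (219.016,76.238) → (216.218,83.681)

[5] `<path>` line segment, #ff8800→score S516 F1787: (186.556,6.314) → (65.051,65.018)

[6] `<path>` quadratic bezier, #ff8800→score S516 F1787: (164.992,38.187) → (137.283,45.320) → (116.037,53.207) → (101.256,61.849)

[7] `<path>` cubic bezier, #ff8800→score S516 F1787: (206.187,66.046) → (160.053,46.779) → (83.320,29.811) → (40.012,34.376)

(Gcodetools for Inkscape — laser output)
G21
G90
G0 X151.868 Y19.254
M3 S516
G1 X153.603 Y61.331 F1787
G1 X195.680 Y59.596
G1 X193.945 Y17.519
G1 X151.868 Y19.254
M5
G0 X156.631 Y54.792
M3 S516
G1 X169.915 Y55.823 F1787
G1 X180.038 Y47.159
G1 X181.069 Y33.875
G1 X172.405 Y23.752
G1 X159.121 Y22.721
G1 X148.998 Y31.385
G1 X147.967 Y44.669
G1 X156.631 Y54.792
M5
G0 X94.145 Y67.833
M3 S516
G1 X195.108 Y41.735 F1787
G1 X93.978 Y14.767
M5
G0 X152.548 Y67.275
M3 S516
G1 X149.026 Y43.176 F1787
G1 X219.016 Y76.238
G1 X216.218 Y83.681
M5
G0 X186.556 Y6.314
M3 S516
G1 X65.051 Y65.018 F1787
M5
G0 X164.992 Y38.187
M3 S516
G1 X137.283 Y45.320 F1787
G1 X116.037 Y53.207
G1 X101.256 Y61.849
M5
G0 X206.187 Y66.046
M3 S516
G1 X160.053 Y46.779 F1787
G1 X83.320 Y29.811
G1 X40.012 Y34.376
M5
G0 X0.000 Y0.000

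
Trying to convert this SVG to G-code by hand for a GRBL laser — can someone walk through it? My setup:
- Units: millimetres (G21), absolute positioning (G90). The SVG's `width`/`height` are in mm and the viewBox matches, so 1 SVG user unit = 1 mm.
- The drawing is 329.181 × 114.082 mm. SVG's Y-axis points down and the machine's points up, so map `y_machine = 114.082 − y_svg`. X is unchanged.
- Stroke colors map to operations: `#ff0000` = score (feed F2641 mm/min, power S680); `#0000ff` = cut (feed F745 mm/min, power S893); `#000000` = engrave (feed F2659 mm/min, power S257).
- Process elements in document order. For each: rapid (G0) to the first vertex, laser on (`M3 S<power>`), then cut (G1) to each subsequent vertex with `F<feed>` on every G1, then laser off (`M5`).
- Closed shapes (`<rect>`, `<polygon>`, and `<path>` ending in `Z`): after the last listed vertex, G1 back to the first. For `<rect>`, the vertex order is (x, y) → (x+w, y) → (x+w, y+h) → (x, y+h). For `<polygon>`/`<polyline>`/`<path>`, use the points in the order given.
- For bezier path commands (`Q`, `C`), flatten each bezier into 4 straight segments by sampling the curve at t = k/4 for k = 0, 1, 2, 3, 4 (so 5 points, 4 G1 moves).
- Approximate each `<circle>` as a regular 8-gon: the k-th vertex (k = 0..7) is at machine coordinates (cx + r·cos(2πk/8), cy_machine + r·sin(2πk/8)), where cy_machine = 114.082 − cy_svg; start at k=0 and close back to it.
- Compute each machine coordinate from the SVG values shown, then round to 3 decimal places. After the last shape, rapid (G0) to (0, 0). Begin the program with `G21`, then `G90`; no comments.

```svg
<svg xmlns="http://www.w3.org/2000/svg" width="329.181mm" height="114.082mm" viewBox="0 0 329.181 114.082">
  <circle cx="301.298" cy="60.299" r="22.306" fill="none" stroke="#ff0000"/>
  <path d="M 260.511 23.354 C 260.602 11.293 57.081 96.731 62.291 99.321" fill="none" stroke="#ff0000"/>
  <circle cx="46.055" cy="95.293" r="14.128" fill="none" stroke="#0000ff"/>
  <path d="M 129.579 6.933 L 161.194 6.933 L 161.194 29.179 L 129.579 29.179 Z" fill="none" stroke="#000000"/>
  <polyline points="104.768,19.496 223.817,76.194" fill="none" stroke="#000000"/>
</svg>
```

G21
G90
G0 X323.604 Y53.783
M3 S680
G1 X317.071 Y69.556 F2641
G1 X301.298 Y76.089 F2641
G1 X285.525 Y69.556 F2641
G1 X278.992 Y53.783 F2641
G1 X285.525 Y38.010 F2641
G1 X301.298 Y31.477 F2641
G1 X317.071 Y38.010 F2641
G1 X323.604 Y53.783 F2641
M5
G0 X260.511 Y90.728
M3 S680
G1 X228.845 Y84.311 F2641
G1 X159.481 Y58.239 F2641
G1 X91.078 Y29.420 F2641
G1 X62.291 Y14.761 F2641
M5
G0 X60.183 Y18.789
M3 S893
G1 X56.045 Y28.779 F745
G1 X46.055 Y32.917 F745
G1 X36.065 Y28.779 F745
G1 X31.927 Y18.789 F745
G1 X36.065 Y8.799 F745
G1 X46.055 Y4.661 F745
G1 X56.045 Y8.799 F745
G1 X60.183 Y18.789 F745
M5
G0 X129.579 Y107.149
M3 S257
G1 X161.194 Y107.149 F2659
G1 X161.194 Y84.903 F2659
G1 X129.579 Y84.903 F2659
G1 X129.579 Y107.149 F2659
M5
G0 X104.768 Y94.586
M3 S257
G1 X223.817 Y37.888 F2659
M5
G0 X0.000 Y0.000

Since the viewBox matches the mm dimensions, user units are millimetres directly. The only transform is the Y-flip y_m = 114.082 − y_svg.

Shape 1 is a circle drawn with `<circle>`. Its stroke #ff0000 means score at S680, F2641. After flipping Y the toolpath is (323.604,53.783) → (317.071,69.556) → (301.298,76.089) → (285.525,69.556) → (278.992,53.783) → (285.525,38.010) → (301.298,31.477) → (317.071,38.010) → (323.604,53.783), returning to the start.

Shape 2 is a cubic bezier drawn with `<path>`. Its stroke #ff0000 means score at S680, F2641. After flipping Y the toolpath is (260.511,90.728) → (228.845,84.311) → (159.481,58.239) → (91.078,29.420) → (62.291,14.761).

Shape 3 is a circle drawn with `<circle>`. Its stroke #0000ff means cut at S893, F745. After flipping Y the toolpath is (60.183,18.789) → (56.045,28.779) → (46.055,32.917) → (36.065,28.779) → (31.927,18.789) → (36.065,8.799) → (46.055,4.661) → (56.045,8.799) → (60.183,18.789), returning to the start.

Shape 4 is a rectangle drawn with `<path>`. Its stroke #000000 means engrave at S257, F2659. After flipping Y the toolpath is (129.579,107.149) → (161.194,107.149) → (161.194,84.903) → (129.579,84.903) → (129.579,107.149), returning to the start.

Shape 5 is a line segment drawn with `<polyline>`. Its stroke #000000 means engrave at S257, F2659. After flipping Y the toolpath is (104.768,94.586) → (223.817,37.888).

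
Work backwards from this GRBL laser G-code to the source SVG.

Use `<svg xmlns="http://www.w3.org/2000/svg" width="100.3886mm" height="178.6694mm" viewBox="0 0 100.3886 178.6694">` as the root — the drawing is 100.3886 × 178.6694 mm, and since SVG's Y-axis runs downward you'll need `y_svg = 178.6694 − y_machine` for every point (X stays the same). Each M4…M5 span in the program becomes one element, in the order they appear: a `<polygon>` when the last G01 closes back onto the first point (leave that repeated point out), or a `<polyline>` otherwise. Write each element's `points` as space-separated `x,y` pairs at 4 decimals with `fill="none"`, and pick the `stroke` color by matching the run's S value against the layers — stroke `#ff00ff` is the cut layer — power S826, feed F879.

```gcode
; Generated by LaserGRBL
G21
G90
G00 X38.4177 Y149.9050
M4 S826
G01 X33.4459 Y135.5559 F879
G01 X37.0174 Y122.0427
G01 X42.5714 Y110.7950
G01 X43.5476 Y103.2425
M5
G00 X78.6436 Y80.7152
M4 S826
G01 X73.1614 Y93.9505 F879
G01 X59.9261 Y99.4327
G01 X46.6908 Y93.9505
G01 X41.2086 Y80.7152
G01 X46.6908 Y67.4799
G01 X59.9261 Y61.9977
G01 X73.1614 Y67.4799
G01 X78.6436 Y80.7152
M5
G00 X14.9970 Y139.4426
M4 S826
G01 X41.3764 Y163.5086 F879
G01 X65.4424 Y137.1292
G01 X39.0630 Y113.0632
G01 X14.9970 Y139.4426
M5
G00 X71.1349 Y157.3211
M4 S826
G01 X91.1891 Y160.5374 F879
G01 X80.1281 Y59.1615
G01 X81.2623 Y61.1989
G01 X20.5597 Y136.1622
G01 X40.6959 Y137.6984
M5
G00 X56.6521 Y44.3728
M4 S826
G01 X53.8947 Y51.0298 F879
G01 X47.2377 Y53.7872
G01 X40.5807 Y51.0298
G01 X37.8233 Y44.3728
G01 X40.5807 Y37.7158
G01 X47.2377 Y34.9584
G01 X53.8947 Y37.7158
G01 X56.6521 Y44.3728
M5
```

<svg xmlns="http://www.w3.org/2000/svg" width="100.3886mm" height="178.6694mm" viewBox="0 0 100.3886 178.6694">
  <polyline points="38.4177,28.7644 33.4459,43.1135 37.0174,56.6267 42.5714,67.8744 43.5476,75.4269" fill="none" stroke="#ff00ff"/>
  <polygon points="78.6436,97.9542 73.1614,84.7189 59.9261,79.2367 46.6908,84.7189 41.2086,97.9542 46.6908,111.1895 59.9261,116.6717 73.1614,111.1895" fill="none" stroke="#ff00ff"/>
  <polygon points="14.9970,39.2268 41.3764,15.1608 65.4424,41.5402 39.0630,65.6062" fill="none" stroke="#ff00ff"/>
  <polyline points="71.1349,21.3483 91.1891,18.1320 80.1281,119.5079 81.2623,117.4705 20.5597,42.5072 40.6959,40.9710" fill="none" stroke="#ff00ff"/>
  <polygon points="56.6521,134.2966 53.8947,127.6396 47.2377,124.8822 40.5807,127.6396 37.8233,134.2966 40.5807,140.9536 47.2377,143.7110 53.8947,140.9536" fill="none" stroke="#ff00ff"/>
</svg>

y_svg = 178.6694 − y_m. Every run uses S826, so all elements get stroke `#ff00ff` (cut).

[1] open run; points: 38.4177,28.7644 33.4459,43.1135 37.0174,56.6267 42.5714,67.8744 43.5476,75.4269

[2] closed run; points: 78.6436,97.9542 73.1614,84.7189 59.9261,79.2367 46.6908,84.7189 41.2086,97.9542 46.6908,111.1895 59.9261,116.6717 73.1614,111.1895

[3] closed run; points: 14.9970,39.2268 41.3764,15.1608 65.4424,41.5402 39.0630,65.6062

[4] open run; points: 71.1349,21.3483 91.1891,18.1320 80.1281,119.5079 81.2623,117.4705 20.5597,42.5072 40.6959,40.9710

[5] closed run; points: 56.6521,134.2966 53.8947,127.6396 47.2377,124.8822 40.5807,127.6396 37.8233,134.2966 40.5807,140.9536 47.2377,143.7110 53.8947,140.9536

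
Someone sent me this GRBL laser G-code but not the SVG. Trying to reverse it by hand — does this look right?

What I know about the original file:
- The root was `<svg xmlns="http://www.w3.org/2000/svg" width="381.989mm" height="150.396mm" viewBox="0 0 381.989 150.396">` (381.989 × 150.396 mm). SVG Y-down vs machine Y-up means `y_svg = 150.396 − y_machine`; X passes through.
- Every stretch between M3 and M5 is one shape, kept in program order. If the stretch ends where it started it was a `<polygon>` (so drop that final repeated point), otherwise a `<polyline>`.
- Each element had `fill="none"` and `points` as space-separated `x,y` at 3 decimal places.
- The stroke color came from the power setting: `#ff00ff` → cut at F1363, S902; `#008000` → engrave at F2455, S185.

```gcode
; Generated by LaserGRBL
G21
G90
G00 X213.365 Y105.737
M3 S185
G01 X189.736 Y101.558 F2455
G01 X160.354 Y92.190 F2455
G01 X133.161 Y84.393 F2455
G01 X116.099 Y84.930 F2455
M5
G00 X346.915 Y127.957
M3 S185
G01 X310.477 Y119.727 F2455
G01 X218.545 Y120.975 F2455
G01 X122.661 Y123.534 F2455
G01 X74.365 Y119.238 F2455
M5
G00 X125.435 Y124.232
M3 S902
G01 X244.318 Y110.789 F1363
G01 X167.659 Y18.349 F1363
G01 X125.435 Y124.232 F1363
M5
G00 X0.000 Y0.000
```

<svg xmlns="http://www.w3.org/2000/svg" width="381.989mm" height="150.396mm" viewBox="0 0 381.989 150.396">
  <polyline points="213.365,44.659 189.736,48.838 160.354,58.206 133.161,66.003 116.099,65.466" fill="none" stroke="#008000"/>
  <polyline points="346.915,22.439 310.477,30.669 218.545,29.421 122.661,26.862 74.365,31.158" fill="none" stroke="#008000"/>
  <polygon points="125.435,26.164 244.318,39.607 167.659,132.047" fill="none" stroke="#ff00ff"/>
</svg>

Machine Y-up, SVG Y-down with viewBox height 150.396, so y_svg = 150.396 − y_machine; X carries over.

Run 1: S185 ⇒ engrave layer `#008000`. The run is open, so emit a `<polyline>` with points (Y-flipped): 213.365,44.659 189.736,48.838 160.354,58.206 133.161,66.003 116.099,65.466.

Run 2: S185 ⇒ engrave layer `#008000`. The run is open, so emit a `<polyline>` with points (Y-flipped): 346.915,22.439 310.477,30.669 218.545,29.421 122.661,26.862 74.365,31.158.

Run 3: S902 ⇒ cut layer `#ff00ff`. The run returns to its start, so emit a `<polygon>` with points (Y-flipped): 125.435,26.164 244.318,39.607 167.659,132.047.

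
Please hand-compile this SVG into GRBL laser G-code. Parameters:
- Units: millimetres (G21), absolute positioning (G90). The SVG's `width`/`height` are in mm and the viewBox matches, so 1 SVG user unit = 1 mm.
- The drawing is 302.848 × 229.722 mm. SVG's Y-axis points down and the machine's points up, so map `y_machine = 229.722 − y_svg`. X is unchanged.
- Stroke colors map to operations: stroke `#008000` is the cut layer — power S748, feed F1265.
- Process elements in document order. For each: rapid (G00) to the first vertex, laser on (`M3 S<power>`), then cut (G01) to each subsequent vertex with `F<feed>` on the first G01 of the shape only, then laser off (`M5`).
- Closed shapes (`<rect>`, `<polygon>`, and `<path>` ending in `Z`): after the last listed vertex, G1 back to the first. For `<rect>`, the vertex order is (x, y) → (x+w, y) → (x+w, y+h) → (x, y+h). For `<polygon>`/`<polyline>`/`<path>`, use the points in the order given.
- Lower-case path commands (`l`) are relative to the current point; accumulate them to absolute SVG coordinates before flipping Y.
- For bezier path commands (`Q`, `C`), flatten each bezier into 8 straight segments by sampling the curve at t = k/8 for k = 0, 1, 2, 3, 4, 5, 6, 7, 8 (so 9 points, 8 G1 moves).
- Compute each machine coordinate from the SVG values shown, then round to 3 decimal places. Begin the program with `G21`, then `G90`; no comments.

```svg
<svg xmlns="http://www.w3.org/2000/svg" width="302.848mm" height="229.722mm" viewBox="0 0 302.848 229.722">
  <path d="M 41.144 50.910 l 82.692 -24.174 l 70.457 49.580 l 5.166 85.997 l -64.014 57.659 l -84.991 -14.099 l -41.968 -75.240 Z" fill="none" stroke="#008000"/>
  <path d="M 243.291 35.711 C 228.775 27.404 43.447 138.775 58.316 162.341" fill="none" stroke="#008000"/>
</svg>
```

G21
G90
G00 X41.144 Y178.812
M3 S748
G01 X123.836 Y202.986 F1265
G01 X194.293 Y153.406
G01 X199.459 Y67.409
G01 X135.445 Y9.750
G01 X50.454 Y23.849
G01 X8.486 Y99.089
G01 X41.144 Y178.812
M5
G00 X243.291 Y194.011
M3 S748
G01 X230.565 Y191.921 F1265
G01 X206.174 Y181.044
G01 X174.464 Y163.809
G01 X139.784 Y142.648
G01 X106.482 Y119.994
G01 X78.904 Y98.277
G01 X61.400 Y79.929
G01 X58.316 Y67.381
M5

Since the viewBox matches the mm dimensions, user units are millimetres directly. The only transform is the Y-flip y_m = 229.722 − y_svg.

Shape 1 is a regular polygon drawn with `<path>`. Its stroke #008000 means cut at S748, F1265. After flipping Y the toolpath is (41.144,178.812) → (123.836,202.986) → (194.293,153.406) → (199.459,67.409) → (135.445,9.750) → (50.454,23.849) → (8.486,99.089) → (41.144,178.812), returning to the start.

Shape 2 is a cubic bezier drawn with `<path>`. Its stroke #008000 means cut at S748, F1265. After flipping Y the toolpath is (243.291,194.011) → (230.565,191.921) → (206.174,181.044) → (174.464,163.809) → (139.784,142.648) → (106.482,119.994) → (78.904,98.277) → (61.400,79.929) → (58.316,67.381).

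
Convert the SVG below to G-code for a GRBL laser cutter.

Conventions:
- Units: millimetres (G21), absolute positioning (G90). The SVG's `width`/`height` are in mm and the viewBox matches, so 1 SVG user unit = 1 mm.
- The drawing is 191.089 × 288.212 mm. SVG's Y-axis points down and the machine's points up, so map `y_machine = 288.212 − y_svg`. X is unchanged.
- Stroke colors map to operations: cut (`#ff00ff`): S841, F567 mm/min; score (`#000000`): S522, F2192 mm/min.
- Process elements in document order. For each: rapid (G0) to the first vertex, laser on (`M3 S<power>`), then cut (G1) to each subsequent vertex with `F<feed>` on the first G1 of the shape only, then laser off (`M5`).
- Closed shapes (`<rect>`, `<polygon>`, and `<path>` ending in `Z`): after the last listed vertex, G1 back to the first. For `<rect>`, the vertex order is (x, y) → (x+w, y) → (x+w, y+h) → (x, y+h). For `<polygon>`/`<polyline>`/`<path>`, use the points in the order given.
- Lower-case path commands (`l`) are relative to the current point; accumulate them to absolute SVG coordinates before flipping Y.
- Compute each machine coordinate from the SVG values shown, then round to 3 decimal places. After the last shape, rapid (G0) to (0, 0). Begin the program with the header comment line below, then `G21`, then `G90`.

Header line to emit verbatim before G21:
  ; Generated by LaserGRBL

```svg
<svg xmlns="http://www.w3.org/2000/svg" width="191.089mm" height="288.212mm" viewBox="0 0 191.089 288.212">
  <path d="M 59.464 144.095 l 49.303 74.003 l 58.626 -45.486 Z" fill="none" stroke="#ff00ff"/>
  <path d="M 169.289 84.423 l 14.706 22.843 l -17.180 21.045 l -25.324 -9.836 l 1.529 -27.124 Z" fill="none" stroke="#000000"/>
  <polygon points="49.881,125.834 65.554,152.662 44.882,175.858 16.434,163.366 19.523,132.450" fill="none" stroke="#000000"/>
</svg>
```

; Generated by LaserGRBL
G21
G90
G0 X59.464 Y144.117
M3 S841
G1 X108.767 Y70.114 F567
G1 X167.393 Y115.600
G1 X59.464 Y144.117
M5
G0 X169.289 Y203.789
M3 S522
G1 X183.995 Y180.946 F2192
G1 X166.815 Y159.901
G1 X141.491 Y169.737
G1 X143.020 Y196.861
G1 X169.289 Y203.789
M5
G0 X49.881 Y162.378
M3 S522
G1 X65.554 Y135.550 F2192
G1 X44.882 Y112.354
G1 X16.434 Y124.846
G1 X19.523 Y155.762
G1 X49.881 Y162.378
M5
G0 X0.000 Y0.000

viewBox `0 0 191.089 288.212` with mm width/height → 1 unit = 1 mm. Flip: y_m = 288.212 − y_svg.

**Shape 1** — `<path>` closed polygon, stroke `#ff00ff` → cut (S841, F567). Machine vertices: (59.464,144.117) → (108.767,70.114) → (167.393,115.600) → (59.464,144.117). Closed: final G1 returns to the first vertex.

**Shape 2** — `<path>` regular polygon, stroke `#000000` → score (S522, F2192). Machine vertices: (169.289,203.789) → (183.995,180.946) → (166.815,159.901) → (141.491,169.737) → (143.020,196.861) → (169.289,203.789). Closed: final G1 returns to the first vertex.

**Shape 3** — `<polygon>` regular polygon, stroke `#000000` → score (S522, F2192). Machine vertices: (49.881,162.378) → (65.554,135.550) → (44.882,112.354) → (16.434,124.846) → (19.523,155.762) → (49.881,162.378). Closed: final G1 returns to the first vertex.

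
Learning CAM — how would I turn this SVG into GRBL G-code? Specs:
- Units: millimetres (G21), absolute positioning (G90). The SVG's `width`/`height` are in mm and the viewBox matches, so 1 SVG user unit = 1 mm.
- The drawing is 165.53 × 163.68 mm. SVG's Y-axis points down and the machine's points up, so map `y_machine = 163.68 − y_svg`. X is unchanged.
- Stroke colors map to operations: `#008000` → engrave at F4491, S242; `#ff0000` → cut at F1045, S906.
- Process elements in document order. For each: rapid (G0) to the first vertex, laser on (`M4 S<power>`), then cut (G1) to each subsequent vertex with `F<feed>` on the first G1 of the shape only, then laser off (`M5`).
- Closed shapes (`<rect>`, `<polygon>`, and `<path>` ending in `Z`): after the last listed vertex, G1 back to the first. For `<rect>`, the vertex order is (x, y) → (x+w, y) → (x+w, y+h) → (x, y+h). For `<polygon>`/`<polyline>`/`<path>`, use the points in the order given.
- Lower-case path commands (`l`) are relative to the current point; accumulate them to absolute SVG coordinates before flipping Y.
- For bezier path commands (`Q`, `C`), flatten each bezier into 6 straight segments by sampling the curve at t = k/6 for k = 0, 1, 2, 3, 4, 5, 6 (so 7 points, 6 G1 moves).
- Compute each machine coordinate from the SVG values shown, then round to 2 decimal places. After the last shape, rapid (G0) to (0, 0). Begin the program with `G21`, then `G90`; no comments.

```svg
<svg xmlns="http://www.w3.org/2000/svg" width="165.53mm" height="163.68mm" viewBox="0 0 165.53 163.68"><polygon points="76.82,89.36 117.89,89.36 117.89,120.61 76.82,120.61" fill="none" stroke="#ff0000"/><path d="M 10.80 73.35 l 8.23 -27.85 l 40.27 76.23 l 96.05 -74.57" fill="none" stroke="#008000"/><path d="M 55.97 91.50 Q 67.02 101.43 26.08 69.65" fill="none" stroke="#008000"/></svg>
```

G21
G90
G0 X76.82 Y74.32
M4 S906
G1 X117.89 Y74.32 F1045
G1 X117.89 Y43.07
G1 X76.82 Y43.07
G1 X76.82 Y74.32
M5
G0 X10.80 Y90.33
M4 S242
G1 X19.03 Y118.18 F4491
G1 X59.30 Y41.95
G1 X155.35 Y116.52
M5
G0 X55.97 Y72.18
M4 S242
G1 X58.21 Y70.03 F4491
G1 X57.56 Y70.19
G1 X54.02 Y72.68
G1 X47.60 Y77.48
G1 X38.28 Y84.60
G1 X26.08 Y94.03
M5
G0 X0.00 Y0.00

1 u = 1 mm; y_m = 163.68 − y.

[1] `<polygon>` rectangle, #ff0000→cut S906 F1045: (76.82,74.32) → (117.89,74.32) → (117.89,43.07) → (76.82,43.07) → (76.82,74.32) (closed)

[2] `<path>` open polyline, #008000→engrave S242 F4491: (10.80,90.33) → (19.03,118.18) → (59.30,41.95) → (155.35,116.52)

[3] `<path>` quadratic bezier, #008000→engrave S242 F4491: (55.97,72.18) → (58.21,70.03) → (57.56,70.19) → (54.02,72.68) → (47.60,77.48) → (38.28,84.60) → (26.08,94.03)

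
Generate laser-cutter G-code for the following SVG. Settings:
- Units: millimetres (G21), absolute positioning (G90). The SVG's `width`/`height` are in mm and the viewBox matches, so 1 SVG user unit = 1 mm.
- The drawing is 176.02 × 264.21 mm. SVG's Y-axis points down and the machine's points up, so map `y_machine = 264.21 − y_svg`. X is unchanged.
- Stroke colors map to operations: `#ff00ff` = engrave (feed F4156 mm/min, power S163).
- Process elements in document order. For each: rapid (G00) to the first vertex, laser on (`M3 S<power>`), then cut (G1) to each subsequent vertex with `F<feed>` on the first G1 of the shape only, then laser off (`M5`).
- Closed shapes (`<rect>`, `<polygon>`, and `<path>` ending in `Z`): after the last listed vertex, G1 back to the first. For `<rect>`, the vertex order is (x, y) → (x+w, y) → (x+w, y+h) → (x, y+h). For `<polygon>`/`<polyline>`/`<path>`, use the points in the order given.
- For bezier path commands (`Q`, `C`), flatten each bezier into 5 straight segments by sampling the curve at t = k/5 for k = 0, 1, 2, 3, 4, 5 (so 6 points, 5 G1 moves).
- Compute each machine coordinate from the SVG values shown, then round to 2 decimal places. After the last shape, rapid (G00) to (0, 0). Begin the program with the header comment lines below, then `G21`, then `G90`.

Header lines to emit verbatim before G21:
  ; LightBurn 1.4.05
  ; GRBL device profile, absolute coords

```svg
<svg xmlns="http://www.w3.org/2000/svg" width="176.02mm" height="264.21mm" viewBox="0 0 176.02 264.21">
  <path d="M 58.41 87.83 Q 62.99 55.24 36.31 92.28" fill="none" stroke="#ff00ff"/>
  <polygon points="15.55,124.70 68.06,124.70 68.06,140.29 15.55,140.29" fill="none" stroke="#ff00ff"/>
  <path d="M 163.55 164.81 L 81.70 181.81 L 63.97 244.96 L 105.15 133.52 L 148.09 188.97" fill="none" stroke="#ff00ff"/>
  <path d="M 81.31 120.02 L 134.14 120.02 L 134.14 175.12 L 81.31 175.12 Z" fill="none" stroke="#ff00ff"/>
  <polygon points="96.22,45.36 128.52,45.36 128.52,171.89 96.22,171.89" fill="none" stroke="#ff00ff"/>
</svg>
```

Since the viewBox matches the mm dimensions, user units are millimetres directly. The only transform is the Y-flip y_m = 264.21 − y_svg.

Shape 1 is a quadratic bezier drawn with `<path>`. Its stroke #ff00ff means engrave at S163, F4156. After flipping Y the toolpath is (58.41,176.38) → (58.99,186.63) → (57.07,191.31) → (52.65,190.42) → (45.73,183.96) → (36.31,171.93).

Shape 2 is a rectangle drawn with `<polygon>`. Its stroke #ff00ff means engrave at S163, F4156. After flipping Y the toolpath is (15.55,139.51) → (68.06,139.51) → (68.06,123.92) → (15.55,123.92) → (15.55,139.51), returning to the start.

Shape 3 is a open polyline drawn with `<path>`. Its stroke #ff00ff means engrave at S163, F4156. After flipping Y the toolpath is (163.55,99.40) → (81.70,82.40) → (63.97,19.25) → (105.15,130.69) → (148.09,75.24).

Shape 4 is a rectangle drawn with `<path>`. Its stroke #ff00ff means engrave at S163, F4156. After flipping Y the toolpath is (81.31,144.19) → (134.14,144.19) → (134.14,89.09) → (81.31,89.09) → (81.31,144.19), returning to the start.

Shape 5 is a rectangle drawn with `<polygon>`. Its stroke #ff00ff means engrave at S163, F4156. After flipping Y the toolpath is (96.22,218.85) → (128.52,218.85) → (128.52,92.32) → (96.22,92.32) → (96.22,218.85), returning to the start.

; LightBurn 1.4.05
; GRBL device profile, absolute coords
G21
G90
G00 X58.41 Y176.38
M3 S163
G1 X58.99 Y186.63 F4156
G1 X57.07 Y191.31
G1 X52.65 Y190.42
G1 X45.73 Y183.96
G1 X36.31 Y171.93
M5
G00 X15.55 Y139.51
M3 S163
G1 X68.06 Y139.51 F4156
G1 X68.06 Y123.92
G1 X15.55 Y123.92
G1 X15.55 Y139.51
M5
G00 X163.55 Y99.40
M3 S163
G1 X81.70 Y82.40 F4156
G1 X63.97 Y19.25
G1 X105.15 Y130.69
G1 X148.09 Y75.24
M5
G00 X81.31 Y144.19
M3 S163
G1 X134.14 Y144.19 F4156
G1 X134.14 Y89.09
G1 X81.31 Y89.09
G1 X81.31 Y144.19
M5
G00 X96.22 Y218.85
M3 S163
G1 X128.52 Y218.85 F4156
G1 X128.52 Y92.32
G1 X96.22 Y92.32
G1 X96.22 Y218.85
M5
G00 X0.00 Y0.00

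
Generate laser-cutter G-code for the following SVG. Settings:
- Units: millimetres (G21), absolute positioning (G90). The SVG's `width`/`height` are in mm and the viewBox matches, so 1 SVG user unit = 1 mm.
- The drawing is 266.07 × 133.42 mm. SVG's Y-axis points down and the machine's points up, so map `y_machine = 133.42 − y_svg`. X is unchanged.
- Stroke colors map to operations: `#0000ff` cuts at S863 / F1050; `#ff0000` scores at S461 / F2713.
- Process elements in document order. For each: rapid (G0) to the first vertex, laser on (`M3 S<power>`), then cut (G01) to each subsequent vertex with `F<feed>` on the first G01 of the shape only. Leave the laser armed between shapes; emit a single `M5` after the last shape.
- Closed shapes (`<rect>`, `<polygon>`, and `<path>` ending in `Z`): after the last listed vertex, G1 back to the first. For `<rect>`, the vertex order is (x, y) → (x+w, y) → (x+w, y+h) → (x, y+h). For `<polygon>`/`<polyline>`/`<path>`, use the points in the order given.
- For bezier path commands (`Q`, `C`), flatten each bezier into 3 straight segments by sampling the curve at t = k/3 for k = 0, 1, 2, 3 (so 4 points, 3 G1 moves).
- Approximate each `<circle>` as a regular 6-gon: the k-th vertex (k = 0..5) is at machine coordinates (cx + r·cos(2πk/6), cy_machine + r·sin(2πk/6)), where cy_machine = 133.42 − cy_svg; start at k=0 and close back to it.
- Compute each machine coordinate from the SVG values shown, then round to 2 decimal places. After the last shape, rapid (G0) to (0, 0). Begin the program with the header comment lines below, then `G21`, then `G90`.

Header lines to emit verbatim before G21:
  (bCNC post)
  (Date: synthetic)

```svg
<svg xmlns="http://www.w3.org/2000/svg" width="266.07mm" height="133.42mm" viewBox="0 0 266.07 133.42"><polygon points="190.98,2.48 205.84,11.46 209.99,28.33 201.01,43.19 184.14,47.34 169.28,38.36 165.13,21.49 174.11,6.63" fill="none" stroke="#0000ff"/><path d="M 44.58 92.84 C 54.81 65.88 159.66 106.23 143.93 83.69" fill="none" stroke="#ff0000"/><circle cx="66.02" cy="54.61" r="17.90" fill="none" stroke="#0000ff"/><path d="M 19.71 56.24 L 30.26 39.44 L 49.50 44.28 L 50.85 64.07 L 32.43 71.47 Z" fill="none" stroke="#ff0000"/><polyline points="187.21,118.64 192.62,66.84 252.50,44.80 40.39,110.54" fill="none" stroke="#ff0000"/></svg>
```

(bCNC post)
(Date: synthetic)
G21
G90
G0 X190.98 Y130.94
M3 S863
G01 X205.84 Y121.96 F1050
G01 X209.99 Y105.09
G01 X201.01 Y90.23
G01 X184.14 Y86.08
G01 X169.28 Y95.06
G01 X165.13 Y111.93
G01 X174.11 Y126.79
G01 X190.98 Y130.94
G0 X44.58 Y40.58
M3 S461
G01 X78.38 Y49.93 F2713
G01 X127.44 Y43.33
G01 X143.93 Y49.73
G0 X83.92 Y78.81
M3 S863
G01 X74.97 Y94.31 F1050
G01 X57.07 Y94.31
G01 X48.12 Y78.81
G01 X57.07 Y63.31
G01 X74.97 Y63.31
G01 X83.92 Y78.81
G0 X19.71 Y77.18
M3 S461
G01 X30.26 Y93.98 F2713
G01 X49.50 Y89.14
G01 X50.85 Y69.35
G01 X32.43 Y61.95
G01 X19.71 Y77.18
G0 X187.21 Y14.78
M3 S461
G01 X192.62 Y66.58 F2713
G01 X252.50 Y88.62
G01 X40.39 Y22.88
M5
G0 X0.00 Y0.00

Since the viewBox matches the mm dimensions, user units are millimetres directly. The only transform is the Y-flip y_m = 133.42 − y_svg.

Shape 1 is a regular polygon drawn with `<polygon>`. Its stroke #0000ff means cut at S863, F1050. After flipping Y the toolpath is (190.98,130.94) → (205.84,121.96) → (209.99,105.09) → (201.01,90.23) → (184.14,86.08) → (169.28,95.06) → (165.13,111.93) → (174.11,126.79) → (190.98,130.94), returning to the start.

Shape 2 is a cubic bezier drawn with `<path>`. Its stroke #ff0000 means score at S461, F2713. After flipping Y the toolpath is (44.58,40.58) → (78.38,49.93) → (127.44,43.33) → (143.93,49.73).

Shape 3 is a circle drawn with `<circle>`. Its stroke #0000ff means cut at S863, F1050. After flipping Y the toolpath is (83.92,78.81) → (74.97,94.31) → (57.07,94.31) → (48.12,78.81) → (57.07,63.31) → (74.97,63.31) → (83.92,78.81), returning to the start.

Shape 4 is a regular polygon drawn with `<path>`. Its stroke #ff0000 means score at S461, F2713. After flipping Y the toolpath is (19.71,77.18) → (30.26,93.98) → (49.50,89.14) → (50.85,69.35) → (32.43,61.95) → (19.71,77.18), returning to the start.

Shape 5 is a open polyline drawn with `<polyline>`. Its stroke #ff0000 means score at S461, F2713. After flipping Y the toolpath is (187.21,14.78) → (192.62,66.58) → (252.50,88.62) → (40.39,22.88).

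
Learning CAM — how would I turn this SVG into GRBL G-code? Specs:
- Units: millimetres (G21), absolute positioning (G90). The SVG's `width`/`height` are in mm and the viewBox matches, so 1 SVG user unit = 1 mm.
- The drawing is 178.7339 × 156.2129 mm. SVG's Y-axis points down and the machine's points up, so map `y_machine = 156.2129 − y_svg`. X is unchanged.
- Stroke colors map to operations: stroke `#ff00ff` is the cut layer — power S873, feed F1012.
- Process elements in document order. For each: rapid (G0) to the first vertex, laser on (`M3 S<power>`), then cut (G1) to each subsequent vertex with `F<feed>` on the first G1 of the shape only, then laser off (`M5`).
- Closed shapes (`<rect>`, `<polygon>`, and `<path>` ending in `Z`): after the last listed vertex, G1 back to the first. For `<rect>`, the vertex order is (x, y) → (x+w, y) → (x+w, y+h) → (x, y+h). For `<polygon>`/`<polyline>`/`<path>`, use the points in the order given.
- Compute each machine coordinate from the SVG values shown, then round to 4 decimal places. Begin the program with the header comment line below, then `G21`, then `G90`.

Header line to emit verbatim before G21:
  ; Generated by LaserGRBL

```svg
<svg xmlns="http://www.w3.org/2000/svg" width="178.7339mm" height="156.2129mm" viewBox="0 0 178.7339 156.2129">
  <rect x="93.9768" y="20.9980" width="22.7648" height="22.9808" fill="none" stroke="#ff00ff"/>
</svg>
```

; Generated by LaserGRBL
G21
G90
G0 X93.9768 Y135.2149
M3 S873
G1 X116.7416 Y135.2149 F1012
G1 X116.7416 Y112.2341
G1 X93.9768 Y112.2341
G1 X93.9768 Y135.2149
M5

1 u = 1 mm; y_m = 156.2129 − y.

[1] `<rect>` rectangle, #ff00ff→cut S873 F1012: (93.9768,135.2149) → (116.7416,135.2149) → (116.7416,112.2341) → (93.9768,112.2341) → (93.9768,135.2149) (closed)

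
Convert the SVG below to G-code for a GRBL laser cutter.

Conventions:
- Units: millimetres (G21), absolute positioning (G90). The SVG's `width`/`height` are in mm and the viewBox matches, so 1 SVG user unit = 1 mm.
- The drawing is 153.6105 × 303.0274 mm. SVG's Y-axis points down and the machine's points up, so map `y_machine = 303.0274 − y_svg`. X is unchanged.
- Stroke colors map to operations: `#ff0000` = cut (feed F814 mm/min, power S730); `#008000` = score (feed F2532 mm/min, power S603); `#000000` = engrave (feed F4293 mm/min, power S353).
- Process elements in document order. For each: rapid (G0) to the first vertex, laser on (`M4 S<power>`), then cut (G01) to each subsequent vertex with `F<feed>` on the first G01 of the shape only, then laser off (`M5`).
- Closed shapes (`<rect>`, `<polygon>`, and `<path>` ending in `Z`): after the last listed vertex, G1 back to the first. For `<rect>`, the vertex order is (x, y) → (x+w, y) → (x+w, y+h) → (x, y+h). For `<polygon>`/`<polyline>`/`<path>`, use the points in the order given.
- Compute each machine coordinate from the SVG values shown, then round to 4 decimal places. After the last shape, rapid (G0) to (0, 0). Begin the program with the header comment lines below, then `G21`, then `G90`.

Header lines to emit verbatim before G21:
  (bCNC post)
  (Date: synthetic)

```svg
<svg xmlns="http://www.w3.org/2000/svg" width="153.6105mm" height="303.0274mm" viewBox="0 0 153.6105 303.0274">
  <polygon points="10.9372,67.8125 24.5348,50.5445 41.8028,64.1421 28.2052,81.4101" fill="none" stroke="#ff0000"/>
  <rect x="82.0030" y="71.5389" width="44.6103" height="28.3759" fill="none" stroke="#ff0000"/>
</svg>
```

(bCNC post)
(Date: synthetic)
G21
G90
G0 X10.9372 Y235.2149
M4 S730
G01 X24.5348 Y252.4829 F814
G01 X41.8028 Y238.8853
G01 X28.2052 Y221.6173
G01 X10.9372 Y235.2149
M5
G0 X82.0030 Y231.4885
M4 S730
G01 X126.6133 Y231.4885 F814
G01 X126.6133 Y203.1126
G01 X82.0030 Y203.1126
G01 X82.0030 Y231.4885
M5
G0 X0.0000 Y0.0000

viewBox `0 0 153.6105 303.0274` with mm width/height → 1 unit = 1 mm. Flip: y_m = 303.0274 − y_svg.

**Shape 1** — `<polygon>` regular polygon, stroke `#ff0000` → cut (S730, F814). Machine vertices: (10.9372,235.2149) → (24.5348,252.4829) → (41.8028,238.8853) → (28.2052,221.6173) → (10.9372,235.2149). Closed: final G1 returns to the first vertex.

**Shape 2** — `<rect>` rectangle, stroke `#ff0000` → cut (S730, F814). Machine vertices: (82.0030,231.4885) → (126.6133,231.4885) → (126.6133,203.1126) → (82.0030,203.1126) → (82.0030,231.4885). Closed: final G1 returns to the first vertex.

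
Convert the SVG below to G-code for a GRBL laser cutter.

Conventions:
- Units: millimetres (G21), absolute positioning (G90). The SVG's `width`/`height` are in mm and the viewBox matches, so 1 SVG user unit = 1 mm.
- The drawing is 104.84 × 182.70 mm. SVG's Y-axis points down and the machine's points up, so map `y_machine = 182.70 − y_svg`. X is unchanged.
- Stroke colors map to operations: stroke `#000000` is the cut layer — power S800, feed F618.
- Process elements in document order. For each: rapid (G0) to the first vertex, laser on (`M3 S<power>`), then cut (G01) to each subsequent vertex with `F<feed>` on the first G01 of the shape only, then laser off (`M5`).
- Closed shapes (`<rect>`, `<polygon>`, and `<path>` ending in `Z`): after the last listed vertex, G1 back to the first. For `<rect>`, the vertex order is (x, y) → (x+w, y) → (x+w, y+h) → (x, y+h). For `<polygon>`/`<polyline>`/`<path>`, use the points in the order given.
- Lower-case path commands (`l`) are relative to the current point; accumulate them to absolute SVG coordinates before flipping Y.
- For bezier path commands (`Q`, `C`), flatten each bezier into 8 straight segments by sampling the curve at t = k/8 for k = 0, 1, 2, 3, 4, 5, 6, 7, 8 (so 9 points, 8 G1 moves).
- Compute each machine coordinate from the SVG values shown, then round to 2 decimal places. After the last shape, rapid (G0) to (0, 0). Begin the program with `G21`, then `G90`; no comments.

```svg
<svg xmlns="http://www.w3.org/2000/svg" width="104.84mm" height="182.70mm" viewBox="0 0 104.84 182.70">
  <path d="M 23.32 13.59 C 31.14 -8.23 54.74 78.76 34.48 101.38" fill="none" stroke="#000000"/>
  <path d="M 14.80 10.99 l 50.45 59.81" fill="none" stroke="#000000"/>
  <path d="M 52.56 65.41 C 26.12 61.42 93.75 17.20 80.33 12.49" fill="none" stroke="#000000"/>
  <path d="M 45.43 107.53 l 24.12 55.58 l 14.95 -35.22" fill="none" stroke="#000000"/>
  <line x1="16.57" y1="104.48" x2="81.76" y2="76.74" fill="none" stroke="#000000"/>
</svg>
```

G21
G90
G0 X23.32 Y169.11
M3 S800
G01 X26.88 Y172.53 F618
G01 X31.21 Y167.78
G01 X35.63 Y156.89
G01 X39.43 Y141.88
G01 X41.91 Y124.79
G01 X42.38 Y107.65
G01 X40.14 Y92.48
G01 X34.48 Y81.32
M5
G0 X14.80 Y171.71
M3 S800
G01 X65.25 Y111.90 F618
M5
G0 X52.56 Y117.29
M3 S800
G01 X46.71 Y120.52 F618
G01 X47.63 Y126.58
G01 X53.27 Y134.55
G01 X61.56 Y143.48
G01 X70.47 Y152.45
G01 X77.93 Y160.52
G01 X81.91 Y166.75
G01 X80.33 Y170.21
M5
G0 X45.43 Y75.17
M3 S800
G01 X69.55 Y19.59 F618
G01 X84.50 Y54.81
M5
G0 X16.57 Y78.22
M3 S800
G01 X81.76 Y105.96 F618
M5
G0 X0.00 Y0.00

Since the viewBox matches the mm dimensions, user units are millimetres directly. The only transform is the Y-flip y_m = 182.70 − y_svg.

Shape 1 is a cubic bezier drawn with `<path>`. Its stroke #000000 means cut at S800, F618. After flipping Y the toolpath is (23.32,169.11) → (26.88,172.53) → (31.21,167.78) → (35.63,156.89) → (39.43,141.88) → (41.91,124.79) → (42.38,107.65) → (40.14,92.48) → (34.48,81.32).

Shape 2 is a line segment drawn with `<path>`. Its stroke #000000 means cut at S800, F618. After flipping Y the toolpath is (14.80,171.71) → (65.25,111.90).

Shape 3 is a cubic bezier drawn with `<path>`. Its stroke #000000 means cut at S800, F618. After flipping Y the toolpath is (52.56,117.29) → (46.71,120.52) → (47.63,126.58) → (53.27,134.55) → (61.56,143.48) → (70.47,152.45) → (77.93,160.52) → (81.91,166.75) → (80.33,170.21).

Shape 4 is a open polyline drawn with `<path>`. Its stroke #000000 means cut at S800, F618. After flipping Y the toolpath is (45.43,75.17) → (69.55,19.59) → (84.50,54.81).

Shape 5 is a line segment drawn with `<line>`. Its stroke #000000 means cut at S800, F618. After flipping Y the toolpath is (16.57,78.22) → (81.76,105.96).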